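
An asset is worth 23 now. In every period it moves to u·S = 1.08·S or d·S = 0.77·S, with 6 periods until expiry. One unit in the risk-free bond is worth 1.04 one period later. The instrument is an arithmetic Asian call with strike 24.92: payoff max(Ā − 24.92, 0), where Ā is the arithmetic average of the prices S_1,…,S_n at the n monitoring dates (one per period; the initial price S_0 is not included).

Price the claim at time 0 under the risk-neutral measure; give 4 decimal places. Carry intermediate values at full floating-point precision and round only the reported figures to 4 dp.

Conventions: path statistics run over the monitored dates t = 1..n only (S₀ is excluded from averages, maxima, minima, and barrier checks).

price = 2.2131

With p* = (R−d)/(u−d) = 0.8710, sum probability × payoff across the paths and divide by R^6.
Enumerate all 2^6 = 64 price paths (U = up ×1.08, D = down ×0.77); each path with k up-moves has probability p*^k·(1−p*)^(6−k).
DDDDDD: Ā=10.1586, payoff=0.0000, prob=0.000005
UDDDDD: Ā=14.2484, payoff=0.0000, prob=0.000031
DUDDDD: Ā=13.0601, payoff=0.0000, prob=0.000031
UUDDDD: Ā=18.3180, payoff=0.0000, prob=0.000210
DDUDDD: Ā=12.1450, payoff=0.0000, prob=0.000031
UDUDDD: Ā=17.0346, payoff=0.0000, prob=0.000210
DUUDDD: Ā=15.8463, payoff=0.0000, prob=0.000210
UUUDDD: Ā=22.2259, payoff=0.0000, prob=0.001419
DDDUDD: Ā=11.4405, payoff=0.0000, prob=0.000031
UDDUDD: Ā=16.0464, payoff=0.0000, prob=0.000210
DUDUDD: Ā=14.8581, payoff=0.0000, prob=0.000210
UUDUDD: Ā=20.8399, payoff=0.0000, prob=0.001419
DDUUDD: Ā=13.9430, payoff=0.0000, prob=0.000210
UDUUDD: Ā=19.5565, payoff=0.0000, prob=0.001419
DUUUDD: Ā=18.3681, payoff=0.0000, prob=0.001419
UUUUDD: Ā=25.7631, payoff=0.8431, prob=0.009581
DDDDUD: Ā=10.8980, payoff=0.0000, prob=0.000031
UDDDUD: Ā=15.2855, payoff=0.0000, prob=0.000210
DUDDUD: Ā=14.0971, payoff=0.0000, prob=0.000210
UUDDUD: Ā=19.7726, payoff=0.0000, prob=0.001419
DDUDUD: Ā=13.1821, payoff=0.0000, prob=0.000210
UDUDUD: Ā=18.4892, payoff=0.0000, prob=0.001419
DUUDUD: Ā=17.3009, payoff=0.0000, prob=0.001419
UUUDUD: Ā=24.2662, payoff=0.0000, prob=0.009581
DDDUUD: Ā=12.4776, payoff=0.0000, prob=0.000210
UDDUUD: Ā=17.5010, payoff=0.0000, prob=0.001419
DUDUUD: Ā=16.3126, payoff=0.0000, prob=0.001419
UUDUUD: Ā=22.8801, payoff=0.0000, prob=0.009581
DDUUUD: Ā=15.3976, payoff=0.0000, prob=0.001419
UDUUUD: Ā=21.5967, payoff=0.0000, prob=0.009581
DUUUUD: Ā=20.4083, payoff=0.0000, prob=0.009581
UUUUUD: Ā=28.6247, payoff=3.7047, prob=0.064671
DDDDDU: Ā=10.4802, payoff=0.0000, prob=0.000031
UDDDDU: Ā=14.6996, payoff=0.0000, prob=0.000210
DUDDDU: Ā=13.5112, payoff=0.0000, prob=0.000210
UUDDDU: Ā=18.9508, payoff=0.0000, prob=0.001419
DDUDDU: Ā=12.5962, payoff=0.0000, prob=0.000210
UDUDDU: Ā=17.6674, payoff=0.0000, prob=0.001419
DUUDDU: Ā=16.4791, payoff=0.0000, prob=0.001419
UUUDDU: Ā=23.1135, payoff=0.0000, prob=0.009581
DDDUDU: Ā=11.8916, payoff=0.0000, prob=0.000210
UDDUDU: Ā=16.6792, payoff=0.0000, prob=0.001419
DUDUDU: Ā=15.4908, payoff=0.0000, prob=0.001419
UUDUDU: Ā=21.7274, payoff=0.0000, prob=0.009581
DDUUDU: Ā=14.5758, payoff=0.0000, prob=0.001419
UDUUDU: Ā=20.4440, payoff=0.0000, prob=0.009581
DUUUDU: Ā=19.2557, payoff=0.0000, prob=0.009581
UUUUDU: Ā=27.0080, payoff=2.0880, prob=0.064671
DDDDUU: Ā=11.3491, payoff=0.0000, prob=0.000210
UDDDUU: Ā=15.9183, payoff=0.0000, prob=0.001419
DUDDUU: Ā=14.7299, payoff=0.0000, prob=0.001419
UUDDUU: Ā=20.6601, payoff=0.0000, prob=0.009581
DDUDUU: Ā=13.8149, payoff=0.0000, prob=0.001419
UDUDUU: Ā=19.3767, payoff=0.0000, prob=0.009581
DUUDUU: Ā=18.1884, payoff=0.0000, prob=0.009581
UUUDUU: Ā=25.5110, payoff=0.5910, prob=0.064671
DDDUUU: Ā=13.1103, payoff=0.0000, prob=0.001419
UDDUUU: Ā=18.3885, payoff=0.0000, prob=0.009581
DUDUUU: Ā=17.2002, payoff=0.0000, prob=0.009581
UUDUUU: Ā=24.1250, payoff=0.0000, prob=0.064671
DDUUUU: Ā=16.2852, payoff=0.0000, prob=0.009581
UDUUUU: Ā=22.8416, payoff=0.0000, prob=0.064671
DUUUUU: Ā=21.6532, payoff=0.0000, prob=0.064671
UUUUUU: Ā=30.3707, payoff=5.4507, prob=0.436528
Price = Σ prob·payoff / R^6 = 2.800322 / 1.265319 = 2.2131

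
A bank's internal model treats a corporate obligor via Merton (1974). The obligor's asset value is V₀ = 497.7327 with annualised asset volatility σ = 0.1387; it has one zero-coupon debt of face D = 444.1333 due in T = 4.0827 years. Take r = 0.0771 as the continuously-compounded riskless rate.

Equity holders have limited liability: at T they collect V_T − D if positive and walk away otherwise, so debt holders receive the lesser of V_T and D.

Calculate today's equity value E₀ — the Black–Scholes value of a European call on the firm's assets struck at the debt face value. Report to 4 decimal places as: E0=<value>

E0=176.5966

With assets at 497.7327 and a single debt payment of 444.1333 at 4.0827 years:
d₁ = [ln(V₀/D) + (r + σ²/2)T] / (σ√T)
   = [ln(497.7327/444.1333) + (0.0771 + 0.5·0.1387²)·4.0827] / (0.1387·√4.0827)
   = [0.113938 + 0.354047] / 0.280253 = 1.669868
d₂ = d₁ − σ√T = 1.669868 − 0.280253 = 1.389615
N(d₁) = 0.952527,  N(d₂) = 0.917677,  e^(−rT) = 0.729952
E₀ = V₀·N(d₁) − D·e^(−rT)·N(d₂)
   = 497.7327·0.952527 − 444.1333·0.729952·0.917677 = 176.596630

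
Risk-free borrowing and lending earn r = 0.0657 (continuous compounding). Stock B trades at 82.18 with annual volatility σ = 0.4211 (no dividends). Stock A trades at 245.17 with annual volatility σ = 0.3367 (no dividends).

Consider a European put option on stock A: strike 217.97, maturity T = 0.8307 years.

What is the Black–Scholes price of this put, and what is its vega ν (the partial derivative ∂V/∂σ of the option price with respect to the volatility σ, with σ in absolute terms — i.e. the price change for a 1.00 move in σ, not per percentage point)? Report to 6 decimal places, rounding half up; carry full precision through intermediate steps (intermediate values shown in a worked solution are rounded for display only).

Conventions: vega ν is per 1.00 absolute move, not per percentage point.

σ√T = 0.3367·√0.8307 = 0.306878
d₁ = (ln(S/K) + (r+σ²/2)T) / (σ√T) = (ln(245.17/217.97) + (0.0657+0.3367²/2)·0.8307) / 0.306878 = (0.117594 + 0.101664) / 0.306878 = 0.714481
d₂ = d₁ − σ√T = 0.714481 − 0.306878 = 0.407604
e^{−rT} = 0.946886
N(−d₁) = 0.237465,  N(−d₂) = 0.341782
Put price V = K·e^{−rT}·N(−d₂) − S·N(−d₁) = 70.541360 − 58.219244 = 12.322116
φ(d₁) = (1/√(2π))·e^{−d₁²/2} = 0.309072
ν = S·φ(d₁)·√T = 69.063629

price = 12.322116
ν = 69.063629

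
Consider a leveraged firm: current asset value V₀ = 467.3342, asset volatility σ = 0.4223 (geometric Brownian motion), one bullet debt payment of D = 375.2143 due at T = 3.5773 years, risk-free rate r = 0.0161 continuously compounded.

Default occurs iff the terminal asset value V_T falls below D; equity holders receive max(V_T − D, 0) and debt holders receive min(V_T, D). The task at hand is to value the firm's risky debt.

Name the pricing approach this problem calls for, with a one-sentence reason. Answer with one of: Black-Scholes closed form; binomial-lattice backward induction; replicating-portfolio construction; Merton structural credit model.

framework: Merton structural credit model

Key observation: with the firm-asset dynamics (V₀ = 467.3342) and a single zero-coupon liability of face 375.2143 given, debt value, spread, and default probability all derive from the option view of the balance sheet.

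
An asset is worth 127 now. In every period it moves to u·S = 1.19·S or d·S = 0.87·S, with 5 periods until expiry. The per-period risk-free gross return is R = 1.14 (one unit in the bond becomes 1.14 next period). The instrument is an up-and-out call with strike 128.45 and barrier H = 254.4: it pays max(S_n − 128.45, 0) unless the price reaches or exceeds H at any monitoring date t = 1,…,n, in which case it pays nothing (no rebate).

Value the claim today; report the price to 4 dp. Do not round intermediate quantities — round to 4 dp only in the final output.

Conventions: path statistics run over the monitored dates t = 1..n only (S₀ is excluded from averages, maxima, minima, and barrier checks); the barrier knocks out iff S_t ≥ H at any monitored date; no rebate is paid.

price = 17.8743

Set p* = 0.8438 (from d < R < u); the path-dependent value is the discounted p*-expectation over all price paths.
Enumerate all 2^5 = 32 price paths (U = up ×1.19, D = down ×0.87); each path with k up-moves has probability p*^k·(1−p*)^(5−k).
DDDDD: M=110.4900, payoff=0.0000, prob=0.000093
UDDDD: M=151.1300, payoff=0.0000, prob=0.000503
DUDDD: M=131.4831, payoff=0.0000, prob=0.000503
UUDDD: M=179.8447, payoff=0.0000, prob=0.002716
DDUDD: M=114.3903, payoff=0.0000, prob=0.000503
UDUDD: M=156.4649, payoff=0.0000, prob=0.002716
DUUDD: M=156.4649, payoff=0.0000, prob=0.002716
UUUDD: M=214.0152, payoff=33.5381, prob=0.014665
DDDUD: M=110.4900, payoff=0.0000, prob=0.000503
UDDUD: M=151.1300, payoff=0.0000, prob=0.002716
DUDUD: M=136.1245, payoff=0.0000, prob=0.002716
UUDUD: M=186.1932, payoff=33.5381, prob=0.014665
DDUUD: M=136.1245, payoff=0.0000, prob=0.002716
UDUUD: M=186.1932, payoff=33.5381, prob=0.014665
DUUUD: M=186.1932, payoff=33.5381, prob=0.014665
UUUUD: M=254.6781, payoff=0.0000, prob=0.079191
DDDDU: M=110.4900, payoff=0.0000, prob=0.000503
UDDDU: M=151.1300, payoff=0.0000, prob=0.002716
DUDDU: M=131.4831, payoff=0.0000, prob=0.002716
UUDDU: M=179.8447, payoff=33.5381, prob=0.014665
DDUDU: M=118.4283, payoff=0.0000, prob=0.002716
UDUDU: M=161.9881, payoff=33.5381, prob=0.014665
DUUDU: M=161.9881, payoff=33.5381, prob=0.014665
UUUDU: M=221.5699, payoff=93.1199, prob=0.079191
DDDUU: M=118.4283, payoff=0.0000, prob=0.002716
UDDUU: M=161.9881, payoff=33.5381, prob=0.014665
DUDUU: M=161.9881, payoff=33.5381, prob=0.014665
UUDUU: M=221.5699, payoff=93.1199, prob=0.079191
DDUUU: M=161.9881, payoff=33.5381, prob=0.014665
UDUUU: M=221.5699, payoff=93.1199, prob=0.079191
DUUUU: M=221.5699, payoff=93.1199, prob=0.079191
UUUUU: M=303.0669, payoff=0.0000, prob=0.427631
Price = Σ prob·payoff / R^5 = 34.415351 / 1.925415 = 17.8743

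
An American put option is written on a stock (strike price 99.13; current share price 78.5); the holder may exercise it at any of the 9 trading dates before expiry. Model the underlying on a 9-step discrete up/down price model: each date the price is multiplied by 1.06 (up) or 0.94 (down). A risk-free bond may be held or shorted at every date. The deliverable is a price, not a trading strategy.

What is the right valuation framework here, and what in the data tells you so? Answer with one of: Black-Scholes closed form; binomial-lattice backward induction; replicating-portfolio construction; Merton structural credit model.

framework: binomial-lattice backward induction

Key observation: with exercise allowed before expiry on a discrete up/down model (9 steps from spot 78.5), the strike-99.13 put's value must be rolled back through the tree testing early exercise at each node.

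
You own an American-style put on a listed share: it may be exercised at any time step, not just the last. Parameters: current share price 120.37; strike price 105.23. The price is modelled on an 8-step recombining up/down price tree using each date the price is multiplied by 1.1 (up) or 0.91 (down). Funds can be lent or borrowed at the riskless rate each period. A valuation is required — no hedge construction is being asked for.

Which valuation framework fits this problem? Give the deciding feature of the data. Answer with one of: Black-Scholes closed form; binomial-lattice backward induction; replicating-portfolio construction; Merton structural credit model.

Key observation: the put (strike 105.23 on spot 120.37) is American-style on a 8-step discrete price model, so the early-exercise decision at every node requires stepwise backward valuation — a closed form cannot price the exercise right.

framework: binomial-lattice backward induction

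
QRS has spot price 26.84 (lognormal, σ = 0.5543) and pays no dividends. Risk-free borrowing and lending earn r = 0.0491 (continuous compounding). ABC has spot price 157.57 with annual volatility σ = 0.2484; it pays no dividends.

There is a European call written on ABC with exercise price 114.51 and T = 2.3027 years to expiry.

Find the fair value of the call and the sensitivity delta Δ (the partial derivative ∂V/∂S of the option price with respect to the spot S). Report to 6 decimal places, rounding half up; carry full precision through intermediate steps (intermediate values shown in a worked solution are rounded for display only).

σ√T = 0.2484·√2.3027 = 0.376938
d₁ = (ln(S/K) + (r+σ²/2)T) / (σ√T) = (ln(157.57/114.51) + (0.0491+0.2484²/2)·2.3027) / 0.376938 = (0.319208 + 0.184104) / 0.376938 = 1.335262
d₂ = d₁ − σ√T = 1.335262 − 0.376938 = 0.958324
e^{−rT} = 0.893095
N(d₁) = 0.909105,  N(d₂) = 0.831050
Call price V = S·N(d₁) − K·e^{−rT}·N(d₂) = 143.247631 − 84.990084 = 58.257548
Δ = N(d₁) = 0.909105

price = 58.257548
Δ = 0.909105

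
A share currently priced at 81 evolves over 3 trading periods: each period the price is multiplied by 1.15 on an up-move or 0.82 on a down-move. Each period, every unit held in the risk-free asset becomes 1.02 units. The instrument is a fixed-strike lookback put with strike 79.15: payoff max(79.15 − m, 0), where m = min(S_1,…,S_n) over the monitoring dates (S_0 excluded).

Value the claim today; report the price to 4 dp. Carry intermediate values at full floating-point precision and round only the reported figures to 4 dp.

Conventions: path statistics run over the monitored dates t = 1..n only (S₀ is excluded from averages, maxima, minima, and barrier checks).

price = 9.2153

Risk-neutral up-probability p* = (R−d)/(u−d) = (1.02−0.82)/(1.15−0.82) = 0.6061; the claim prices as the p*-weighted sum of path payoffs discounted by R^3.
Enumerate all 2^3 = 8 price paths (U = up ×1.15, D = down ×0.82); each path with k up-moves has probability p*^k·(1−p*)^(3−k).
DDD: m=44.6608, payoff=34.4892, prob=0.061135
UDD: m=62.6341, payoff=16.5159, prob=0.094053
DUD: m=62.6341, payoff=16.5159, prob=0.094053
UUD: m=87.8405, payoff=0.0000, prob=0.144698
DDU: m=54.4644, payoff=24.6856, prob=0.094053
UDU: m=76.3830, payoff=2.7670, prob=0.144698
DUU: m=66.4200, payoff=12.7300, prob=0.144698
UUU: m=93.1500, payoff=0.0000, prob=0.222612
Price = Σ prob·payoff / R^3 = 9.779398 / 1.061208 = 9.2153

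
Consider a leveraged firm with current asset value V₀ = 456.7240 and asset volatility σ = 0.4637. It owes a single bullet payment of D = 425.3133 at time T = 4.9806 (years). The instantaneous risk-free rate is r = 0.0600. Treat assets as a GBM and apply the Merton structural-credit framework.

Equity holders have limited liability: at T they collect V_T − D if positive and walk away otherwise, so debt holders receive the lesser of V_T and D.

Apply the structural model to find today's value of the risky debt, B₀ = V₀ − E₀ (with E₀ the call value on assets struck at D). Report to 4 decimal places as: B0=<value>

Equity is a call on the firm's assets struck at D = 425.3133:
d₁ = [ln(V₀/D) + (r + σ²/2)T] / (σ√T)
   = [ln(456.7240/425.3133) + (0.0600 + 0.5·0.4637²)·4.9806] / (0.4637·√4.9806)
   = [0.071253 + 0.834295] / 1.034851 = 0.875051
d₂ = d₁ − σ√T = 0.875051 − 1.034851 = -0.159800
N(d₁) = 0.809227,  N(d₂) = 0.436519,  e^(−rT) = 0.741681
E₀ = V₀·N(d₁) − D·e^(−rT)·N(d₂)
   = 456.7240·0.809227 − 425.3133·0.741681·0.436519 = 231.894764
B₀ = V₀ − E₀ = 456.7240 − 231.894764 = 224.829236

B0=224.8292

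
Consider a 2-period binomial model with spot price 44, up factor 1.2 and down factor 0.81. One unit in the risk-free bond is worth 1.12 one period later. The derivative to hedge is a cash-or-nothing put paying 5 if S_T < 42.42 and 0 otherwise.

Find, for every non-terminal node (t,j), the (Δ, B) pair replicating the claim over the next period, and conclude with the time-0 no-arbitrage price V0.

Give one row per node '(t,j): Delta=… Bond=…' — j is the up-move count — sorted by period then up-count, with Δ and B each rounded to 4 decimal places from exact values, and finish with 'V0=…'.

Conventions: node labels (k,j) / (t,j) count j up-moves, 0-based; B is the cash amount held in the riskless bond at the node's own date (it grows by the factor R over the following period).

Risk-neutral probability p* = (R−d)/(u−d) = (1.12−0.81)/(1.2−0.81) = 0.7949.
Payoffs at expiry: V(2,0)=5.0000, V(2,1)=0.0000, V(2,2)=0.0000
  t=1,j=0: stock 35.6400 → up 42.7680 (V=0.0000), down 28.8684 (V=5.0000). Price 0.9158; hedge Δ=-0.3597, bond B=13.7363.
  t=1,j=1: stock 52.8000 → up 63.3600 (V=0.0000), down 42.7680 (V=0.0000). Price 0.0000; hedge Δ=0.0000, bond B=0.0000.
  t=0,j=0: stock 44.0000 → up 52.8000 (V=0.0000), down 35.6400 (V=0.9158). Price 0.1677; hedge Δ=-0.0534, bond B=2.5158.
Verification: the root portfolio costs Δ(0,0)·S0 + B(0,0) = 0.1677, matching V0.

(0,0): Delta=-0.0534 Bond=2.5158
(1,0): Delta=-0.3597 Bond=13.7363
(1,1): Delta=0.0000 Bond=0.0000
V0=0.1677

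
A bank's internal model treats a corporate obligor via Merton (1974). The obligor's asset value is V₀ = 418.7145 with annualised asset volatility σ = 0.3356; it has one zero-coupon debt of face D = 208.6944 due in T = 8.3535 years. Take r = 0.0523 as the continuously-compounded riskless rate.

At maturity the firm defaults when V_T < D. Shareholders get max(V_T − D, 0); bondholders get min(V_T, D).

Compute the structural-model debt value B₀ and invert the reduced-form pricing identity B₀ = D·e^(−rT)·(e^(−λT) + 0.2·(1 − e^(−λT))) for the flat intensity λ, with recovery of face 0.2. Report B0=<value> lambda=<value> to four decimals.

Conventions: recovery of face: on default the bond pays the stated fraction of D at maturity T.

B0=122.0706 lambda=0.0151

With assets at 418.7145 and a single debt payment of 208.6944 at 8.3535 years:
d₁ = [ln(V₀/D) + (r + σ²/2)T] / (σ√T)
   = [ln(418.7145/208.6944) + (0.0523 + 0.5·0.3356²)·8.3535] / (0.3356·√8.3535)
   = [0.696318 + 0.907304] / 0.969965 = 1.653278
d₂ = d₁ − σ√T = 1.653278 − 0.969965 = 0.683313
N(d₁) = 0.950863,  N(d₂) = 0.752796,  e^(−rT) = 0.646044
E₀ = V₀·N(d₁) − D·e^(−rT)·N(d₂)
   = 418.7145·0.950863 − 208.6944·0.646044·0.752796 = 296.643891
B₀ = V₀ − E₀ = 418.7145 − 296.643891 = 122.070609
e^(−λT) = (B₀·e^(rT)/D − 0.2)/(1 − 0.2) = (122.0706·1.547883/208.6944 − 0.2)/0.8 = 0.88174443
λ = −ln(0.88174443)/8.3535 = 0.015066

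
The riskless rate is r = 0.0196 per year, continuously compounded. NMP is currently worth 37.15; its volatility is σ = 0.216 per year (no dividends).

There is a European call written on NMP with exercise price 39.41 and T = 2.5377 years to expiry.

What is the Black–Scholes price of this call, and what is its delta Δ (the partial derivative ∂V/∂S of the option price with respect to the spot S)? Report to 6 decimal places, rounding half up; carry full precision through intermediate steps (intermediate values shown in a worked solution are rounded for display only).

σ√T = 0.216·√2.5377 = 0.344091
d₁ = (ln(S/K) + (r+σ²/2)T) / (σ√T) = (ln(37.15/39.41) + (0.0196+0.216²/2)·2.5377) / 0.344091 = (-0.059056 + 0.108938) / 0.344091 = 0.144969
d₂ = d₁ − σ√T = 0.144969 − 0.344091 = -0.199123
e^{−rT} = 0.951478
N(d₁) = 0.557632,  N(d₂) = 0.421083
Call price V = S·N(d₁) − K·e^{−rT}·N(d₂) = 20.716040 − 15.789678 = 4.926362
Δ = N(d₁) = 0.557632

price = 4.926362
Δ = 0.557632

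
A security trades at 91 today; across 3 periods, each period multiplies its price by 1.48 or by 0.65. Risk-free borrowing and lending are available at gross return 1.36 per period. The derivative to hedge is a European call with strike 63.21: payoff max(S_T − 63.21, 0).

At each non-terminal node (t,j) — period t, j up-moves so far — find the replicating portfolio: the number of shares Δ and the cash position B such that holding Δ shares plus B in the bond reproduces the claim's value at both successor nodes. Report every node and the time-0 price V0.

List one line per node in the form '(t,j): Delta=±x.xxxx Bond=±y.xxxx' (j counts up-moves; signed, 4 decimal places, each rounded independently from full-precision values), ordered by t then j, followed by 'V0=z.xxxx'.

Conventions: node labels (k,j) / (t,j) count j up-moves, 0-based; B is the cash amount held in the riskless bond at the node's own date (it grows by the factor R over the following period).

Under the risk-neutral measure, an up-move has probability p* = (R−d)/(u−d) = 0.8554 and values discount at R = 1.36.
Expiry values: V(3,0)=0.0000, V(3,1)=0.0000, V(3,2)=66.3522, V(3,3)=231.7931
(2,0): S=38.4475. Δ = (V_up−V_dn)/(S_up−S_dn) = (0.0000−0.0000)/(56.9023−24.9909) = 0.0000. V = [p*·0.0000 + (1−p*)·0.0000]/1.36 = 0.0000. B = V − Δ·S = 0.0000.
(2,1): S=87.5420. Δ = (V_up−V_dn)/(S_up−S_dn) = (66.3522−0.0000)/(129.5622−56.9023) = 0.9132. V = [p*·66.3522 + (1−p*)·0.0000]/1.36 = 41.7346. B = V − Δ·S = -38.2077.
(2,2): S=199.3264. Δ = (V_up−V_dn)/(S_up−S_dn) = (231.7931−66.3522)/(295.0031−129.5622) = 1.0000. V = [p*·231.7931 + (1−p*)·66.3522]/1.36 = 152.8485. B = V − Δ·S = -46.4779.
(1,0): S=59.1500. Δ = (V_up−V_dn)/(S_up−S_dn) = (41.7346−0.0000)/(87.5420−38.4475) = 0.8501. V = [p*·41.7346 + (1−p*)·0.0000]/1.36 = 26.2505. B = V − Δ·S = -24.0322.
(1,1): S=134.6800. Δ = (V_up−V_dn)/(S_up−S_dn) = (152.8485−41.7346)/(199.3264−87.5420) = 0.9940. V = [p*·152.8485 + (1−p*)·41.7346]/1.36 = 100.5763. B = V − Δ·S = -33.2958.
(0,0): S=91.0000. Δ = (V_up−V_dn)/(S_up−S_dn) = (100.5763−26.2505)/(134.6800−59.1500) = 0.9841. V = [p*·100.5763 + (1−p*)·26.2505]/1.36 = 66.0518. B = V − Δ·S = -23.4974.
Check: Δ(0,0)·S0 + B(0,0) = 66.0518 = V0.

(0,0): Delta=0.9841 Bond=-23.4974
(1,0): Delta=0.8501 Bond=-24.0322
(1,1): Delta=0.9940 Bond=-33.2958
(2,0): Delta=0.0000 Bond=0.0000
(2,1): Delta=0.9132 Bond=-38.2077
(2,2): Delta=1.0000 Bond=-46.4779
V0=66.0518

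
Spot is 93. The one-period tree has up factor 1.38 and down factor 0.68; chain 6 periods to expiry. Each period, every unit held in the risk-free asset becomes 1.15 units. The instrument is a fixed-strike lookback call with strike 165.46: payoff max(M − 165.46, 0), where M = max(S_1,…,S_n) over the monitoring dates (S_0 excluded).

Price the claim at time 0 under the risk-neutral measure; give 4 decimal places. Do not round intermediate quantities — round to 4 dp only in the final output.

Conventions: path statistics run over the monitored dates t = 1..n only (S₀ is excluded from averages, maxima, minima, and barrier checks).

price = 45.4897

With p* = (R−d)/(u−d) = 0.6714, sum probability × payoff across the paths and divide by R^6.
Enumerate all 2^6 = 64 price paths (U = up ×1.38, D = down ×0.68); each path with k up-moves has probability p*^k·(1−p*)^(6−k).
DDDDDD: M=63.2400, payoff=0.0000, prob=0.001258
UDDDDD: M=128.3400, payoff=0.0000, prob=0.002571
DUDDDD: M=87.2712, payoff=0.0000, prob=0.002571
UUDDDD: M=177.1092, payoff=11.6492, prob=0.005254
DDUDDD: M=63.2400, payoff=0.0000, prob=0.002571
UDUDDD: M=128.3400, payoff=0.0000, prob=0.005254
DUUDDD: M=120.4343, payoff=0.0000, prob=0.005254
UUUDDD: M=244.4107, payoff=78.9507, prob=0.010737
DDDUDD: M=63.2400, payoff=0.0000, prob=0.002571
UDDUDD: M=128.3400, payoff=0.0000, prob=0.005254
DUDUDD: M=87.2712, payoff=0.0000, prob=0.005254
UUDUDD: M=177.1092, payoff=11.6492, prob=0.010737
DDUUDD: M=81.8953, payoff=0.0000, prob=0.005254
UDUUDD: M=166.1993, payoff=0.7393, prob=0.010737
DUUUDD: M=166.1993, payoff=0.7393, prob=0.010737
UUUUDD: M=337.2868, payoff=171.8268, prob=0.021941
DDDDUD: M=63.2400, payoff=0.0000, prob=0.002571
UDDDUD: M=128.3400, payoff=0.0000, prob=0.005254
DUDDUD: M=87.2712, payoff=0.0000, prob=0.005254
UUDDUD: M=177.1092, payoff=11.6492, prob=0.010737
DDUDUD: M=63.2400, payoff=0.0000, prob=0.005254
UDUDUD: M=128.3400, payoff=0.0000, prob=0.010737
DUUDUD: M=120.4343, payoff=0.0000, prob=0.010737
UUUDUD: M=244.4107, payoff=78.9507, prob=0.021941
DDDUUD: M=63.2400, payoff=0.0000, prob=0.005254
UDDUUD: M=128.3400, payoff=0.0000, prob=0.010737
DUDUUD: M=113.0155, payoff=0.0000, prob=0.010737
UUDUUD: M=229.3550, payoff=63.8950, prob=0.021941
DDUUUD: M=113.0155, payoff=0.0000, prob=0.010737
UDUUUD: M=229.3550, payoff=63.8950, prob=0.021941
DUUUUD: M=229.3550, payoff=63.8950, prob=0.021941
UUUUUD: M=465.4557, payoff=299.9957, prob=0.044836
DDDDDU: M=63.2400, payoff=0.0000, prob=0.002571
UDDDDU: M=128.3400, payoff=0.0000, prob=0.005254
DUDDDU: M=87.2712, payoff=0.0000, prob=0.005254
UUDDDU: M=177.1092, payoff=11.6492, prob=0.010737
DDUDDU: M=63.2400, payoff=0.0000, prob=0.005254
UDUDDU: M=128.3400, payoff=0.0000, prob=0.010737
DUUDDU: M=120.4343, payoff=0.0000, prob=0.010737
UUUDDU: M=244.4107, payoff=78.9507, prob=0.021941
DDDUDU: M=63.2400, payoff=0.0000, prob=0.005254
UDDUDU: M=128.3400, payoff=0.0000, prob=0.010737
DUDUDU: M=87.2712, payoff=0.0000, prob=0.010737
UUDUDU: M=177.1092, payoff=11.6492, prob=0.021941
DDUUDU: M=81.8953, payoff=0.0000, prob=0.010737
UDUUDU: M=166.1993, payoff=0.7393, prob=0.021941
DUUUDU: M=166.1993, payoff=0.7393, prob=0.021941
UUUUDU: M=337.2868, payoff=171.8268, prob=0.044836
DDDDUU: M=63.2400, payoff=0.0000, prob=0.005254
UDDDUU: M=128.3400, payoff=0.0000, prob=0.010737
DUDDUU: M=87.2712, payoff=0.0000, prob=0.010737
UUDDUU: M=177.1092, payoff=11.6492, prob=0.021941
DDUDUU: M=76.8505, payoff=0.0000, prob=0.010737
UDUDUU: M=155.9614, payoff=0.0000, prob=0.021941
DUUDUU: M=155.9614, payoff=0.0000, prob=0.021941
UUUDUU: M=316.5099, payoff=151.0499, prob=0.044836
DDDUUU: M=76.8505, payoff=0.0000, prob=0.010737
UDDUUU: M=155.9614, payoff=0.0000, prob=0.021941
DUDUUU: M=155.9614, payoff=0.0000, prob=0.021941
UUDUUU: M=316.5099, payoff=151.0499, prob=0.044836
DDUUUU: M=155.9614, payoff=0.0000, prob=0.021941
UDUUUU: M=316.5099, payoff=151.0499, prob=0.044836
DUUUUU: M=316.5099, payoff=151.0499, prob=0.044836
UUUUUU: M=642.3289, payoff=476.8689, prob=0.091622
Price = Σ prob·payoff / R^6 = 105.220398 / 2.313061 = 45.4897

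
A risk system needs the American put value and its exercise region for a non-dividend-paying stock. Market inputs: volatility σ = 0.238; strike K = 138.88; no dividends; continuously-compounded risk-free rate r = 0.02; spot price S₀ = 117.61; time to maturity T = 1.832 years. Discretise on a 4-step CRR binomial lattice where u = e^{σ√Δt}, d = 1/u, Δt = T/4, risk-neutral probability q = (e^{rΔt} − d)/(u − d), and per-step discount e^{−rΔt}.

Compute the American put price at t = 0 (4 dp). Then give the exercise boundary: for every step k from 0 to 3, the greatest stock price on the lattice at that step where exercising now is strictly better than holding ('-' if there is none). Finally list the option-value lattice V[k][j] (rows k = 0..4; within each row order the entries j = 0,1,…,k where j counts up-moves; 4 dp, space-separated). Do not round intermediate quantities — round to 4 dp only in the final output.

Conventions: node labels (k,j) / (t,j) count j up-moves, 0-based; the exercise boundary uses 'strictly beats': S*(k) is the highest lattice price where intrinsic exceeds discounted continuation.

params: Δt=0.45800 u=1.17477 d=0.85123 q=0.48826 e^(-rΔt)=0.99088
t_4 payoffs: 77.1295 53.6599 21.2700 0.0000 0.0000
t_3: node(3,0) S=72.5423 payoff=66.3377 vs cont=65.0714 → 66.3377 [stop]  node(3,1) S=100.1136 payoff=38.7664 vs cont=37.5000 → 38.7664 [stop]  node(3,2) S=138.1641 payoff=0.7159 vs cont=10.7854 → 10.7854 [wait]  node(3,3) S=190.6766 payoff=0.0000 vs cont=0.0000 → 0.0000 [wait]  ⇒ S*(3)=100.1136
t_2: node(2,0) S=85.2201 payoff=53.6599 vs cont=52.3935 → 53.6599 [stop]  node(2,1) S=117.6100 payoff=21.2700 vs cont=24.8754 → 24.8754 [wait]  node(2,2) S=162.3104 payoff=0.0000 vs cont=5.4690 → 5.4690 [wait]  ⇒ S*(2)=85.2201
t_1: node(1,0) S=100.1136 payoff=38.7664 vs cont=39.2444 → 39.2444 [wait]  node(1,1) S=138.1641 payoff=0.7159 vs cont=15.2596 → 15.2596 [wait]  ⇒ S*(1)=-
t_0: node(0,0) S=117.6100 payoff=21.2700 vs cont=27.2824 → 27.2824 [wait]  ⇒ S*(0)=-

price = 27.2824
boundary = - - 85.2201 100.1136
tree:
27.2824
39.2444 15.2596
53.6599 24.8754 5.4690
66.3377 38.7664 10.7854 0.0000
77.1295 53.6599 21.2700 0.0000 0.0000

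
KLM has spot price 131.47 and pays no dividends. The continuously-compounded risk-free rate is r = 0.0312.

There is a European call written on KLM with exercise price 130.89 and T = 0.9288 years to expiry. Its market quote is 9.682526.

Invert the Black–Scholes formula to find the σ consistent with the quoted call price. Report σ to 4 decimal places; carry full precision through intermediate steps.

At σ = 0.1474 the Black–Scholes value reproduces the quote:
σ√T = 0.1474·√0.9288 = 0.142056
d₁ = (ln(S/K) + (r+σ²/2)T) / (σ√T) = (ln(131.47/130.89) + (0.0312+0.1474²/2)·0.9288) / 0.142056 = (0.004421 + 0.039068) / 0.142056 = 0.306147
d₂ = d₁ − σ√T = 0.306147 − 0.142056 = 0.164091
e^{−rT} = 0.971437
N(d₁) = 0.620254,  N(d₂) = 0.565170
V = S·N(d₁) − K·e^{−rT}·N(d₂) = 81.544732 − 71.862206 = 9.682526 (the observed quote) — the price is monotone increasing in volatility, hence this σ is the only solution

sigma = 0.1474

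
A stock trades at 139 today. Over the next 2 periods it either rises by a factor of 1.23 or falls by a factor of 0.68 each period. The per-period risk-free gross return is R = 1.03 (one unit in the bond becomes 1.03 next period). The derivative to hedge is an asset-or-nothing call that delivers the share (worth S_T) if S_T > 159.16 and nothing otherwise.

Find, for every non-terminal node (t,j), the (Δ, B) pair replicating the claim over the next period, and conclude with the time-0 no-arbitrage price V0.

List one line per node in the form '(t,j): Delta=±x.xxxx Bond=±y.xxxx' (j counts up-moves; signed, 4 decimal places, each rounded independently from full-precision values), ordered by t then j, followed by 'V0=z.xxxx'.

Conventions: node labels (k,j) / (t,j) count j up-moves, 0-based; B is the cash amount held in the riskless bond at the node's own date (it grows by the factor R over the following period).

(0,0): Delta=1.6995 Bond=-155.9560
(1,0): Delta=0.0000 Bond=0.0000
(1,1): Delta=2.2364 Bond=-252.4260
V0=80.2715

Risk-neutral probability p* = (R−d)/(u−d) = (1.03−0.68)/(1.23−0.68) = 0.6364.
Expiry values: V(2,0)=0.0000, V(2,1)=0.0000, V(2,2)=210.2931
Node (1,0) S=94.5200: V=(p*·0.0000+(1−p*)·0.0000)/1.03=0.0000; Δ=(0.0000−0.0000)/(116.2596−64.2736)=0.0000; B=V−Δ·S=0.0000
Node (1,1) S=170.9700: V=(p*·210.2931+(1−p*)·0.0000)/1.03=129.9251; Δ=(210.2931−0.0000)/(210.2931−116.2596)=2.2364; B=V−Δ·S=-252.4260
Node (0,0) S=139.0000: V=(p*·129.9251+(1−p*)·0.0000)/1.03=80.2715; Δ=(129.9251−0.0000)/(170.9700−94.5200)=1.6995; B=V−Δ·S=-155.9560
As a check, the time-0 holding Δ(0,0)·S0 + B(0,0) comes to 80.2715 — exactly V0.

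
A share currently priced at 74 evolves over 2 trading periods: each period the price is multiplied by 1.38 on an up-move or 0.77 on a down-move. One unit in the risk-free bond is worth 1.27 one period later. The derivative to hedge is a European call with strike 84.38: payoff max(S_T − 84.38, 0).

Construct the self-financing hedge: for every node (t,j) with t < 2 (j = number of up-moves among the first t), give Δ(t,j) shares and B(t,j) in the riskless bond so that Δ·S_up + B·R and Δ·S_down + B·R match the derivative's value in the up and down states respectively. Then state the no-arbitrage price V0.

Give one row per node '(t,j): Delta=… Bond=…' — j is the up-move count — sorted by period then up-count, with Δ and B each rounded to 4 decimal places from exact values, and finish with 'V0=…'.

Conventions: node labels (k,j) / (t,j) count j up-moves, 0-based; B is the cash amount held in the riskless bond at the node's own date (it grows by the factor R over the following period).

(0,0): Delta=0.8085 Bond=-36.2737
(1,0): Delta=0.0000 Bond=0.0000
(1,1): Delta=0.9077 Bond=-56.2025
V0=23.5544

No-arbitrage ⇒ martingale measure with p* = (R−d)/(u−d) = 0.8197.
Terminal payoffs: V(2,0)=0.0000, V(2,1)=0.0000, V(2,2)=56.5456
Node (1,0) S=56.9800: V=(p*·0.0000+(1−p*)·0.0000)/1.27=0.0000; Δ=(0.0000−0.0000)/(78.6324−43.8746)=0.0000; B=V−Δ·S=0.0000
Node (1,1) S=102.1200: V=(p*·56.5456+(1−p*)·0.0000)/1.27=36.4952; Δ=(56.5456−0.0000)/(140.9256−78.6324)=0.9077; B=V−Δ·S=-56.2025
Node (0,0) S=74.0000: V=(p*·36.4952+(1−p*)·0.0000)/1.27=23.5544; Δ=(36.4952−0.0000)/(102.1200−56.9800)=0.8085; B=V−Δ·S=-36.2737
Sanity check at the root: Δ(0,0)·S0 + B(0,0) reproduces V0 = 23.5544.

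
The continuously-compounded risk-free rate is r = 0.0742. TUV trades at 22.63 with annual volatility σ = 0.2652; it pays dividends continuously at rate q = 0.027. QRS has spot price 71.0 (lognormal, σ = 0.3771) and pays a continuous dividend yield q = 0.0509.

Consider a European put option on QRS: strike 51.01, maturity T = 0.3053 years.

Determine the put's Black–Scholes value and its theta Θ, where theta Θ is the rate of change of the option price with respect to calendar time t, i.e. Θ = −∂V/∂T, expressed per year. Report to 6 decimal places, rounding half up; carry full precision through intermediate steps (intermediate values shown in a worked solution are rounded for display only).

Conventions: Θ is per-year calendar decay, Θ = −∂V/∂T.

price = 0.270928
Θ = -2.059626

σ√T = 0.3771·√0.3053 = 0.208363
d₁ = (ln(S/K) + (r−q+σ²/2)T) / (σ√T) = (ln(71.0/51.01) + (0.0742−0.0509+0.3771²/2)·0.3053) / 0.208363 = (0.330658 + 0.028821) / 0.208363 = 1.725257
d₂ = d₁ − σ√T = 1.725257 − 0.208363 = 1.516894
e^{−rT} = 0.977601
e^{−qT} = 0.984580
N(−d₁) = 0.042241,  N(−d₂) = 0.064647
Put price V = K·e^{−rT}·N(−d₂) − S·e^{−qT}·N(−d₁) = 3.223765 − 2.952836 = 0.270928
φ(d₁) = (1/√(2π))·e^{−d₁²/2} = 0.090068
Θ = −S·e^{−qT}·φ(d₁)·σ/(2√T) − q·S·e^{−qT}·N(−d₁) + r·K·e^{−rT}·N(−d₂) = −2.148530 − 0.150299 + 0.239203 = -2.059626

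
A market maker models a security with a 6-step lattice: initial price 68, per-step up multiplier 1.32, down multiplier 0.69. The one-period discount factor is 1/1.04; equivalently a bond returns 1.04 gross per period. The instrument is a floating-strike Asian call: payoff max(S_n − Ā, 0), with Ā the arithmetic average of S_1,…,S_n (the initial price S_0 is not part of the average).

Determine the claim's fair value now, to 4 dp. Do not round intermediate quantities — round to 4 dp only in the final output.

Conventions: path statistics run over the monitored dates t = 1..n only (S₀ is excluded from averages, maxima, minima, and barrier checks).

price = 13.4936

With p* = (R−d)/(u−d) = 0.5556, sum probability × payoff across the paths and divide by R^6.
Enumerate all 2^6 = 64 price paths (U = up ×1.32, D = down ×0.69); each path with k up-moves has probability p*^k·(1−p*)^(6−k).
DDDDDD: Ā=22.5035, payoff=0.0000, prob=0.007707
UDDDDD: Ā=43.0501, payoff=0.0000, prob=0.009634
DUDDDD: Ā=35.9101, payoff=0.0000, prob=0.009634
UUDDDD: Ā=68.6977, payoff=0.0000, prob=0.012043
DDUDDD: Ā=30.9835, payoff=0.0000, prob=0.009634
UDUDDD: Ā=59.2729, payoff=0.0000, prob=0.012043
DUUDDD: Ā=52.1329, payoff=0.0000, prob=0.012043
UUUDDD: Ā=99.7324, payoff=0.0000, prob=0.015053
DDDUDD: Ā=27.5842, payoff=0.0000, prob=0.009634
UDDUDD: Ā=52.7698, payoff=0.0000, prob=0.012043
DUDUDD: Ā=45.6298, payoff=0.0000, prob=0.012043
UUDUDD: Ā=87.2917, payoff=0.0000, prob=0.015053
DDUUDD: Ā=40.7032, payoff=0.0000, prob=0.012043
UDUUDD: Ā=77.8669, payoff=0.0000, prob=0.015053
DUUUDD: Ā=70.7269, payoff=0.0000, prob=0.015053
UUUUDD: Ā=135.3036, payoff=0.0000, prob=0.018817
DDDDUD: Ā=25.2386, payoff=0.0000, prob=0.009634
UDDDUD: Ā=48.2826, payoff=0.0000, prob=0.012043
DUDDUD: Ā=41.1426, payoff=0.0000, prob=0.012043
UUDDUD: Ā=78.7076, payoff=0.0000, prob=0.015053
DDUDUD: Ā=36.2160, payoff=0.0000, prob=0.012043
UDUDUD: Ā=69.2828, payoff=0.0000, prob=0.015053
DUUDUD: Ā=62.1428, payoff=0.0000, prob=0.015053
UUUDUD: Ā=118.8819, payoff=0.0000, prob=0.018817
DDDUUD: Ā=32.8167, payoff=0.0000, prob=0.012043
UDDUUD: Ā=62.7797, payoff=0.0000, prob=0.015053
DUDUUD: Ā=55.6397, payoff=0.0000, prob=0.015053
UUDUUD: Ā=106.4411, payoff=0.0000, prob=0.018817
DDUUUD: Ā=50.7131, payoff=0.6650, prob=0.015053
UDUUUD: Ā=97.0163, payoff=1.2722, prob=0.018817
DUUUUD: Ā=89.8763, payoff=8.4122, prob=0.018817
UUUUUD: Ā=171.9373, payoff=16.0929, prob=0.023521
DDDDDU: Ā=23.6202, payoff=0.0000, prob=0.009634
UDDDDU: Ā=45.1865, payoff=0.0000, prob=0.012043
DUDDDU: Ā=38.0465, payoff=0.0000, prob=0.012043
UUDDDU: Ā=72.7846, payoff=0.0000, prob=0.015053
DDUDDU: Ā=33.1199, payoff=0.0000, prob=0.012043
UDUDDU: Ā=63.3598, payoff=0.0000, prob=0.015053
DUUDDU: Ā=56.2198, payoff=0.0000, prob=0.015053
UUUDDU: Ā=107.5508, payoff=0.0000, prob=0.018817
DDDUDU: Ā=29.7205, payoff=0.0000, prob=0.012043
UDDUDU: Ā=56.8566, payoff=0.0000, prob=0.015053
DUDUDU: Ā=49.7166, payoff=1.6614, prob=0.015053
UUDUDU: Ā=95.1101, payoff=3.1784, prob=0.018817
DDUUDU: Ā=44.7900, payoff=6.5880, prob=0.015053
UDUUDU: Ā=85.6853, payoff=12.6032, prob=0.018817
DUUUDU: Ā=78.5453, payoff=19.7432, prob=0.018817
UUUUDU: Ā=150.2606, payoff=37.7696, prob=0.023521
DDDDUU: Ā=27.3750, payoff=0.0000, prob=0.012043
UDDDUU: Ā=52.3695, payoff=0.0000, prob=0.015053
DUDDUU: Ā=45.2295, payoff=6.1486, prob=0.015053
UUDDUU: Ā=86.5260, payoff=11.7625, prob=0.018817
DDUDUU: Ā=40.3029, payoff=11.0752, prob=0.015053
UDUDUU: Ā=77.1012, payoff=21.1873, prob=0.018817
DUUDUU: Ā=69.9612, payoff=28.3273, prob=0.018817
UUUDUU: Ā=133.8388, payoff=54.1914, prob=0.023521
DDDUUU: Ā=36.9035, payoff=14.4745, prob=0.015053
UDDUUU: Ā=70.5981, payoff=27.6904, prob=0.018817
DUDUUU: Ā=63.4581, payoff=34.8304, prob=0.018817
UUDUUU: Ā=121.3981, payoff=66.6321, prob=0.023521
DDUUUU: Ā=58.5315, payoff=39.7570, prob=0.018817
UDUUUU: Ā=111.9733, payoff=76.0569, prob=0.023521
DUUUUU: Ā=104.8333, payoff=83.1969, prob=0.023521
UUUUUU: Ā=200.5506, payoff=159.1594, prob=0.029401
Price = Σ prob·payoff / R^6 = 17.073694 / 1.265319 = 13.4936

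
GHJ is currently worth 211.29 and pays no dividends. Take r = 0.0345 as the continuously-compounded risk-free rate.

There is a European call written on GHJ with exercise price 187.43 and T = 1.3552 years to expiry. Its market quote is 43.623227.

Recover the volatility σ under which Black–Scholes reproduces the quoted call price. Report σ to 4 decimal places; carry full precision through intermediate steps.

At σ = 0.2667 the Black–Scholes value reproduces the quote:
σ√T = 0.2667·√1.3552 = 0.310474
d₁ = (ln(S/K) + (r+σ²/2)T) / (σ√T) = (ln(211.29/187.43) + (0.0345+0.2667²/2)·1.3552) / 0.310474 = (0.119826 + 0.094951) / 0.310474 = 0.691774
d₂ = d₁ − σ√T = 0.691774 − 0.310474 = 0.381300
e^{−rT} = 0.954322
N(d₁) = 0.755460,  N(d₂) = 0.648510
V = S·N(d₁) − K·e^{−rT}·N(d₂) = 159.621202 − 115.997975 = 43.623227 (equal to the quote); since ∂V/∂σ > 0 for all σ, the implied volatility is unique

sigma = 0.2667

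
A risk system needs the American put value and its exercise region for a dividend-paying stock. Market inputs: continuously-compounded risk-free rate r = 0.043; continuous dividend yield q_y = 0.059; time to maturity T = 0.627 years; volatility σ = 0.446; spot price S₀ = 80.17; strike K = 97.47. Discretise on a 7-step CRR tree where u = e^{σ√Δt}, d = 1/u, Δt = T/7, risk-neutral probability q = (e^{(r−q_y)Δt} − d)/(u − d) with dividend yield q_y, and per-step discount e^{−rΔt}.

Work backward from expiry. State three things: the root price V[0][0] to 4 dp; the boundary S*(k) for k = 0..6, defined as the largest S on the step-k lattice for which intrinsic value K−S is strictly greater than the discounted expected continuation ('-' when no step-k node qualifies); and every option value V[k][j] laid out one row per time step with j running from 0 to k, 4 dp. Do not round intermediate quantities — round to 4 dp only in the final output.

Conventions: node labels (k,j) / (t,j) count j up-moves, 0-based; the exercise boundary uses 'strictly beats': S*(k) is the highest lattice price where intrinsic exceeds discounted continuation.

price = 23.0048
boundary = - - - 53.7157 61.3863 53.7157 61.3863
tree:
23.0048
29.4497 15.6719
36.5179 21.4429 9.0645
43.7543 28.3739 13.5293 3.9269
50.4664 36.0837 19.6089 6.5438 0.9041
56.3397 43.7543 27.3348 10.7519 1.6849 0.0000
61.4792 50.4664 36.0837 17.3479 3.1400 0.0000 0.0000
65.9765 56.3397 43.7543 27.3177 5.8518 0.0000 0.0000 0.0000

Δt=0.08957, u=1.14280, d=0.87504, q=0.46133, disc=e^(-rΔt)=0.99616
k=7 terminal: V=max(K-S,0) → 65.9765 56.3397 43.7543 27.3177 5.8518 0.0000 0.0000 0.0000
k=6: j=0 S=35.9908 intr=61.4792 cont=61.2942 V=61.4792[EX]; j=1 S=47.0036 intr=50.4664 cont=50.3394 V=50.4664[EX]; j=2 S=61.3863 intr=36.0837 cont=36.0325 V=36.0837[EX]; j=3 S=80.1700 intr=17.3000 cont=17.3479 V=17.3479[hold]; j=4 S=104.7013 intr=0.0000 cont=3.1400 V=3.1400[hold]; j=5 S=136.7389 intr=0.0000 cont=0.0000 V=0.0000[hold]; j=6 S=178.5798 intr=0.0000 cont=0.0000 V=0.0000[hold]  S*(6)=61.3863
k=5: j=0 S=41.1303 intr=56.3397 cont=56.1818 V=56.3397[EX]; j=1 S=53.7157 intr=43.7543 cont=43.6627 V=43.7543[EX]; j=2 S=70.1523 intr=27.3177 cont=27.3348 V=27.3348[hold]; j=3 S=91.6182 intr=5.8518 cont=10.7519 V=10.7519[hold]; j=4 S=119.6526 intr=0.0000 cont=1.6849 V=1.6849[hold]; j=5 S=156.2652 intr=0.0000 cont=0.0000 V=0.0000[hold]  S*(5)=53.7157
k=4: j=0 S=47.0036 intr=50.4664 cont=50.3394 V=50.4664[EX]; j=1 S=61.3863 intr=36.0837 cont=36.0404 V=36.0837[EX]; j=2 S=80.1700 intr=17.3000 cont=19.6089 V=19.6089[hold]; j=3 S=104.7013 intr=0.0000 cont=6.5438 V=6.5438[hold]; j=4 S=136.7389 intr=0.0000 cont=0.9041 V=0.9041[hold]  S*(4)=61.3863
k=3: j=0 S=53.7157 intr=43.7543 cont=43.6627 V=43.7543[EX]; j=1 S=70.1523 intr=27.3177 cont=28.3739 V=28.3739[hold]; j=2 S=91.6182 intr=5.8518 cont=13.5293 V=13.5293[hold]; j=3 S=119.6526 intr=0.0000 cont=3.9269 V=3.9269[hold]  S*(3)=53.7157
k=2: j=0 S=61.3863 intr=36.0837 cont=36.5179 V=36.5179[hold]; j=1 S=80.1700 intr=17.3000 cont=21.4429 V=21.4429[hold]; j=2 S=104.7013 intr=0.0000 cont=9.0645 V=9.0645[hold]  S*(2)=-
k=1: j=0 S=70.1523 intr=27.3177 cont=29.4497 V=29.4497[hold]; j=1 S=91.6182 intr=5.8518 cont=15.6719 V=15.6719[hold]  S*(1)=-
k=0: j=0 S=80.1700 intr=17.3000 cont=23.0048 V=23.0048[hold]  S*(0)=-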